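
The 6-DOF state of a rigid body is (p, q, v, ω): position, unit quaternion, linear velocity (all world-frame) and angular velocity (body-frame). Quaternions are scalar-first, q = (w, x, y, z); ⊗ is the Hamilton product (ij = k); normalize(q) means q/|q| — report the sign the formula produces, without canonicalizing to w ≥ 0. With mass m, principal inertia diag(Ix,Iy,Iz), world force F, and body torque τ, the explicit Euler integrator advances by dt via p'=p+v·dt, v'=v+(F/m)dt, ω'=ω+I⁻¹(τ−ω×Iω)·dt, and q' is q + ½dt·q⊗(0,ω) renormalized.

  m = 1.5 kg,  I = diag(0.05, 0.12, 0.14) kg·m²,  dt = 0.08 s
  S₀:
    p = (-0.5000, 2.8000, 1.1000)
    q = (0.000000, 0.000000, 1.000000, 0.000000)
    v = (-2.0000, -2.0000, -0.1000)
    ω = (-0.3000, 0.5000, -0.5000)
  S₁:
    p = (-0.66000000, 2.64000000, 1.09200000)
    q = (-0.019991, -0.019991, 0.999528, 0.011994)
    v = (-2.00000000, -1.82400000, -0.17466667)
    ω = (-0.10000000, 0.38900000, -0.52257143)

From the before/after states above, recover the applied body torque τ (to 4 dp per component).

Δω = ω₁−ω₀ = (0.20000000, -0.11100000, -0.02257143)
τ = I·(Δω/dt) + ω₀×(Iω₀) = (0.1200, -0.1800, -0.0500)

τ = (0.1200, -0.1800, -0.0500)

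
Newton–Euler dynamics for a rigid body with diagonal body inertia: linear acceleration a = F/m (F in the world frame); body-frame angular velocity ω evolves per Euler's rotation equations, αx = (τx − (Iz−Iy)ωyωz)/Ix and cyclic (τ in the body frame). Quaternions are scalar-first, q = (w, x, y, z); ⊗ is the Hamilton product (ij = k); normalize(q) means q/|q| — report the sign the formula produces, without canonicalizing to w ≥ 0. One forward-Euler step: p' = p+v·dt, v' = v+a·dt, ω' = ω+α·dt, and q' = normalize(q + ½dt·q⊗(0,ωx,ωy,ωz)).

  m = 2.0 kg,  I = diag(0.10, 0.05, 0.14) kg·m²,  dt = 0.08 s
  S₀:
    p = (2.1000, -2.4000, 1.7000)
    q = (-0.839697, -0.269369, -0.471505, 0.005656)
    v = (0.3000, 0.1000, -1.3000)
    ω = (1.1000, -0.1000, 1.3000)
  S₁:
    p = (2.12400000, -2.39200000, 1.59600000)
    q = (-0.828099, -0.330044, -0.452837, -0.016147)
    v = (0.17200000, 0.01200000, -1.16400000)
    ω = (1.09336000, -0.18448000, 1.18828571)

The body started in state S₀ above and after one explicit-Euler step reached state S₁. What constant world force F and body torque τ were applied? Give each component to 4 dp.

F = (-3.2000, -2.2000, 3.4000)
τ = (-0.0200, -0.1100, -0.1900)

v₁ − v₀ = (-0.12800000, -0.08800000, 0.13600000)
m·(v₁−v₀)/dt = (-3.2000, -2.2000, 3.4000)
ω₁ − ω₀ = (-0.00664000, -0.08448000, -0.11171429)
gyro term ω₀×Iω₀ = (-0.0117, -0.0572, 0.0055)
I·α + gyro = (-0.0200, -0.1100, -0.1900)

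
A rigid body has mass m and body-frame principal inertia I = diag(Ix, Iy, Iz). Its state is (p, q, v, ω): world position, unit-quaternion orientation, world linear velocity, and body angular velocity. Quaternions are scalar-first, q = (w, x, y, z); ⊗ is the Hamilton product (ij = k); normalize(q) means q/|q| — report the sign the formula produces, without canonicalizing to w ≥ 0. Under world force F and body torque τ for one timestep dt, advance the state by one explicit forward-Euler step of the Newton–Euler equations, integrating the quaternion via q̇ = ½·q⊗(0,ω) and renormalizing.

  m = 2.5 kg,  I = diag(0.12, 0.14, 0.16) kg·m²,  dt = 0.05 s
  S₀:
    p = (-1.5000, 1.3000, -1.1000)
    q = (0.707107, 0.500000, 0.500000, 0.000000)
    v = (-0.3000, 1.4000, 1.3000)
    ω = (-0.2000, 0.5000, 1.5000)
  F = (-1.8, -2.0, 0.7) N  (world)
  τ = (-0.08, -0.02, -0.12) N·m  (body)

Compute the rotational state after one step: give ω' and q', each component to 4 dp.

precession coupling ω×(Iω) = (0.0150, 0.0120, -0.0020)
angular accel α = (-0.7917, -0.2286, -0.7375)
ω' = ω + α·dt = (-0.2396, 0.4886, 1.4631)
2q̇ = q⊗(0,ω) = (-0.1500000, 0.6085786, -0.3964465, 1.4106605)
q' = normalize(q + ½dt·q⊗(0,ω)) = (0.7028, 0.5148, 0.4897, 0.0352)

ω' = (-0.2396, 0.4886, 1.4631)
q' = (0.7028, 0.5148, 0.4897, 0.0352)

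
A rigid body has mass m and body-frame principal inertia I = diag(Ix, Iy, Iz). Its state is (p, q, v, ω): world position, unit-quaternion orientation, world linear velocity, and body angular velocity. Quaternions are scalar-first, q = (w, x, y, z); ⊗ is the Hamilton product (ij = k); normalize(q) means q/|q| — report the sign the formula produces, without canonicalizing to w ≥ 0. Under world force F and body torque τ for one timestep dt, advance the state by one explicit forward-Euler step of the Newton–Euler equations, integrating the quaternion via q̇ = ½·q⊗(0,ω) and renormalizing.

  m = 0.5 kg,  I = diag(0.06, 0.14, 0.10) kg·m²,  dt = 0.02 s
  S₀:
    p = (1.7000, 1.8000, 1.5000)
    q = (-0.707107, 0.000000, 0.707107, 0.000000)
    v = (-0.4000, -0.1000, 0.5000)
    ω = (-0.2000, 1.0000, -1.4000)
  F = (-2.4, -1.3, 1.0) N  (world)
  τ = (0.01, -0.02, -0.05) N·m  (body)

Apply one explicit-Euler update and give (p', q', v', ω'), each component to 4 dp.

p' = (1.6920, 1.7980, 1.5100)
q' = (-0.7141, -0.0085, 0.6999, 0.0113)
v' = (-0.4960, -0.1520, 0.5400)
ω' = (-0.2153, 0.9987, -1.4068)

linear accel F/m = (-4.8000, -2.6000, 2.0000)
new position p' = (1.6920, 1.7980, 1.5100)
v + (F/m)dt = (-0.4960, -0.1520, 0.5400)
α = I⁻¹(τ − ω×Iω) = (-0.7667, -0.0629, -0.3400)
ω' = ω + α·dt = (-0.2153, 0.9987, -1.4068)
Hamilton product q⊗(0,ω) = (-0.7071070, -0.8485284, -0.7071070, 1.1313712)
updated quaternion q' = (-0.7141, -0.0085, 0.6999, 0.0113)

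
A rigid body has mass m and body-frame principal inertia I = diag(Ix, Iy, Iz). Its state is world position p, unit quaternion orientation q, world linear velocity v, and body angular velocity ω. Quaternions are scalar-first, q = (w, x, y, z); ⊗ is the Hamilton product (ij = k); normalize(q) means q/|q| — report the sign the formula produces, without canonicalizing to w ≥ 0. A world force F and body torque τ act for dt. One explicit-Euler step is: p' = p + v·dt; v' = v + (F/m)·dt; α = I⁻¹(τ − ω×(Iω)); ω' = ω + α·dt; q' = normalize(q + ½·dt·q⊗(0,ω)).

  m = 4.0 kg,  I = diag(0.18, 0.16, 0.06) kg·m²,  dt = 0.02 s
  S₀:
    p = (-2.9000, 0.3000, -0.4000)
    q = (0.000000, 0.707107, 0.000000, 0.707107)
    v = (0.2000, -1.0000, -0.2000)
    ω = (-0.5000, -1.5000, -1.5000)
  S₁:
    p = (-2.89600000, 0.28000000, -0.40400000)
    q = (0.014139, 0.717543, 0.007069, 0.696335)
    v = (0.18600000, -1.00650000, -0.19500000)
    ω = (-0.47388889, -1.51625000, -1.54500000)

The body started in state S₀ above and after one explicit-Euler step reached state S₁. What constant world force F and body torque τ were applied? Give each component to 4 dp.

F = (-2.8000, -1.3000, 1.0000)
τ = (0.0100, -0.0400, -0.1500)

Δv = v₁−v₀ = (-0.01400000, -0.00650000, 0.00500000)
applied force F = (-2.8000, -1.3000, 1.0000)
rate change Δω = (0.02611111, -0.01625000, -0.04500000)
precession coupling = (-0.2250, 0.0900, -0.0150)
applied torque τ = (0.0100, -0.0400, -0.1500)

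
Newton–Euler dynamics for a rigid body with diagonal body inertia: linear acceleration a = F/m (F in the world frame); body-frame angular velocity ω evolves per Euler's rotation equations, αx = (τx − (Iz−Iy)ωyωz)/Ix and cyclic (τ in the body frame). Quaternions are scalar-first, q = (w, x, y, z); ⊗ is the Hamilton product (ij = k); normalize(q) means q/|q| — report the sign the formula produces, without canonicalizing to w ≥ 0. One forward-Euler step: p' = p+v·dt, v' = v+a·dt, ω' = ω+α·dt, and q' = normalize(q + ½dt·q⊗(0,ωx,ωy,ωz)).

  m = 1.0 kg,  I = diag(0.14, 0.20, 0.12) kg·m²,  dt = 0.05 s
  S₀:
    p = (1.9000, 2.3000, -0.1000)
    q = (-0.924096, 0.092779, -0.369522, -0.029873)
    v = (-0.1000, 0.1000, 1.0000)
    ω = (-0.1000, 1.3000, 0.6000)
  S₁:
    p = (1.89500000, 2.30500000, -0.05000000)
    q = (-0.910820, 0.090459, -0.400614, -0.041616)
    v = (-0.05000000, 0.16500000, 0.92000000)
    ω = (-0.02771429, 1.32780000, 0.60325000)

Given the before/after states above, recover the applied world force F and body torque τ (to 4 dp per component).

rate change Δω = (0.07228571, 0.02780000, 0.00325000)
precession coupling = (-0.0624, -0.0012, -0.0078)
applied torque τ = (0.1400, 0.1100, 0.0000)
velocity change Δv = (0.05000000, 0.06500000, -0.08000000)
F = m·Δv/dt = (1.0000, 1.3000, -1.6000)

F = (1.0000, 1.3000, -1.6000)
τ = (0.1400, 0.1100, 0.0000)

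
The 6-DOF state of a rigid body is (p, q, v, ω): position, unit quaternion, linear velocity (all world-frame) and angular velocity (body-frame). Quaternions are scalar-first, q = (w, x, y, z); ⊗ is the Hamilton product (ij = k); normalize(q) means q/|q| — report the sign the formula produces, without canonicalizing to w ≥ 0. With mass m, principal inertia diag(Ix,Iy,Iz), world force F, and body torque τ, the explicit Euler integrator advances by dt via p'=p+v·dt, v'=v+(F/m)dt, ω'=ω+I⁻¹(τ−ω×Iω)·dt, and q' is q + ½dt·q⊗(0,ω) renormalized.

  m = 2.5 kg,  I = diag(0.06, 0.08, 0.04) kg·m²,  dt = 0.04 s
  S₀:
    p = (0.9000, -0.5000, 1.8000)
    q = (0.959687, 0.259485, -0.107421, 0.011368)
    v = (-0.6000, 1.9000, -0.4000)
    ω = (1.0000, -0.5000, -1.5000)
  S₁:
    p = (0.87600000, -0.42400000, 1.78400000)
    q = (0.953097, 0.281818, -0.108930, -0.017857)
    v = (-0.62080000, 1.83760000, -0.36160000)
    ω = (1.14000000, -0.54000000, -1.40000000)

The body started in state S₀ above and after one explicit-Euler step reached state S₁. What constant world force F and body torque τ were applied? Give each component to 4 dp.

velocity change Δv = (-0.02080000, -0.06240000, 0.03840000)
applied force F = (-1.3000, -3.9000, 2.4000)
Δω = ω₁−ω₀ = (0.14000000, -0.04000000, 0.10000000)
gyro term ω₀×Iω₀ = (-0.0300, -0.0300, -0.0100)
applied torque τ = (0.1800, -0.1100, 0.0900)

F = (-1.3000, -3.9000, 2.4000)
τ = (0.1800, -0.1100, 0.0900)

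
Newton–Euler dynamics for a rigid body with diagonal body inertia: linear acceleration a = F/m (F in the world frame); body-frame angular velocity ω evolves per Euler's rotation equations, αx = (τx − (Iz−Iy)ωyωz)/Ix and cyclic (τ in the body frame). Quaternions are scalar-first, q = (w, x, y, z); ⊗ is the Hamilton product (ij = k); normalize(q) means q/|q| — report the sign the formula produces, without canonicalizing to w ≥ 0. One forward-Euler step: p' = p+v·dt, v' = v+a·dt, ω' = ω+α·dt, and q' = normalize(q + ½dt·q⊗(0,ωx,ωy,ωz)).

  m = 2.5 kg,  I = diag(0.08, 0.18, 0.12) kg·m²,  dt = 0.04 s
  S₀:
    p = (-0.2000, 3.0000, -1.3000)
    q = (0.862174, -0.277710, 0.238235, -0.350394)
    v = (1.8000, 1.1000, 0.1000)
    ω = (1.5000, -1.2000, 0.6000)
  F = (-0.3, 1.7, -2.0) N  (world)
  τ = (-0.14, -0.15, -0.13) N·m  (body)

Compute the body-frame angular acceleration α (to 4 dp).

α = (-2.2900, -0.6333, 0.4167)

precession coupling ω×(Iω) = (0.0432, -0.0360, -0.1800)
angular accel α = (-2.2900, -0.6333, 0.4167)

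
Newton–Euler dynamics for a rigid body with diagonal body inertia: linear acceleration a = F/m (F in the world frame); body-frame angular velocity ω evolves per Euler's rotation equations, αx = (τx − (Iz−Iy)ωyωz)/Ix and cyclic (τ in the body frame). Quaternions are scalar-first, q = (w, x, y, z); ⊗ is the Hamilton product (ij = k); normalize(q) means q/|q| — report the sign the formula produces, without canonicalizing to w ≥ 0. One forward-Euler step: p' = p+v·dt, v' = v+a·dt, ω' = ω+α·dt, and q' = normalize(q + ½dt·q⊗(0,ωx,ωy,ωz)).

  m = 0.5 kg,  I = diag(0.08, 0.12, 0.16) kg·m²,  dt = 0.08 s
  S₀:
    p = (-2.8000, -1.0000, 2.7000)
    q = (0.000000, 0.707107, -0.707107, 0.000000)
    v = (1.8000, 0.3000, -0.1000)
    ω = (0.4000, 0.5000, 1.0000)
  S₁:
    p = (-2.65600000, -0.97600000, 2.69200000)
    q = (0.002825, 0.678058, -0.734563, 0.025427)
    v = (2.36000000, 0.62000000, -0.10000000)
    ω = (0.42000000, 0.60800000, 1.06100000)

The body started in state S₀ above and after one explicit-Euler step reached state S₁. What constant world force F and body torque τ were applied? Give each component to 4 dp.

ω₁ − ω₀ = (0.02000000, 0.10800000, 0.06100000)
τ = I·(Δω/dt) + ω₀×(Iω₀) = (0.0400, 0.1300, 0.1300)
Δv = v₁−v₀ = (0.56000000, 0.32000000, 0.00000000)
m·(v₁−v₀)/dt = (3.5000, 2.0000, 0.0000)

F = (3.5000, 2.0000, 0.0000)
τ = (0.0400, 0.1300, 0.1300)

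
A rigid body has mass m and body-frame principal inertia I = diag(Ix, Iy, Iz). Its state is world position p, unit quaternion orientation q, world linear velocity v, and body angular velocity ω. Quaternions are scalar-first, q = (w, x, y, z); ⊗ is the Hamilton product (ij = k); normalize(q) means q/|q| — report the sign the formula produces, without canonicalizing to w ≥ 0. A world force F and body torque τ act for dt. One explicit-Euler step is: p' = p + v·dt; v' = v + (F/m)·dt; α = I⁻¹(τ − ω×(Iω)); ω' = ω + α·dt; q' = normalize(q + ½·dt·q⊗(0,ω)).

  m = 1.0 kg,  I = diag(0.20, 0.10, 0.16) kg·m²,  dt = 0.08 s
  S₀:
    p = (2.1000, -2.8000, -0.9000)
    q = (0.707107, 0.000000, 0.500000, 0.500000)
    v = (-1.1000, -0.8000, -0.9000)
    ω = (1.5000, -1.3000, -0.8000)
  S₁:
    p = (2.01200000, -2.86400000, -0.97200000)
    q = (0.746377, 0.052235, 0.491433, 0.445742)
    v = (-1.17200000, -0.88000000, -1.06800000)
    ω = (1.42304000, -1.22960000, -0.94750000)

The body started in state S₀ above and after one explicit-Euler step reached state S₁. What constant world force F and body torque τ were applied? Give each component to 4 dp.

Δv = v₁−v₀ = (-0.07200000, -0.08000000, -0.16800000)
F = m·Δv/dt = (-0.9000, -1.0000, -2.1000)
ω₁ − ω₀ = (-0.07696000, 0.07040000, -0.14750000)
ω₀×(Iω₀) = (0.0624, -0.0480, 0.1950)
I·α + gyro = (-0.1300, 0.0400, -0.1000)

F = (-0.9000, -1.0000, -2.1000)
τ = (-0.1300, 0.0400, -0.1000)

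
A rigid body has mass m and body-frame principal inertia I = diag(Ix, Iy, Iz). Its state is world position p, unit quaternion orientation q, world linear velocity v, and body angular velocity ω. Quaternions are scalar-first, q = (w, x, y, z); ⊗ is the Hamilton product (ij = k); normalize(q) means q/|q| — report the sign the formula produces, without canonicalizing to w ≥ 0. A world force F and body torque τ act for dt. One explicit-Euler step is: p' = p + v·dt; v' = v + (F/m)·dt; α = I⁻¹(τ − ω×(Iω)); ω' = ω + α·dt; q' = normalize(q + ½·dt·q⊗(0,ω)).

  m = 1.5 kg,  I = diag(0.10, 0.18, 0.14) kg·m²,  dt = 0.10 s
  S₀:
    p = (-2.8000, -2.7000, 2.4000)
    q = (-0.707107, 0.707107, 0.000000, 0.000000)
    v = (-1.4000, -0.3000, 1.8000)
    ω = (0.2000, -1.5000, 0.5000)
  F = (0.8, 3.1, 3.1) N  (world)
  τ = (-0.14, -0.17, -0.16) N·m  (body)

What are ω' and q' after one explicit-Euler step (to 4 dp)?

gyro term ω×Iω = (0.0300, -0.0040, -0.0240)
(τ − ω×Iω)/I = (-1.7000, -0.9222, -0.9714)
ω' = ω + α·dt = (0.0300, -1.5922, 0.4029)
q⊗(0,ω) = (-0.1414214, -0.1414214, 0.7071070, -1.4142140)
q + ½dt·q⊗(0,ω), renormalized = (-0.7119, 0.6978, 0.0352, -0.0705)

ω' = (0.0300, -1.5922, 0.4029)
q' = (-0.7119, 0.6978, 0.0352, -0.0705)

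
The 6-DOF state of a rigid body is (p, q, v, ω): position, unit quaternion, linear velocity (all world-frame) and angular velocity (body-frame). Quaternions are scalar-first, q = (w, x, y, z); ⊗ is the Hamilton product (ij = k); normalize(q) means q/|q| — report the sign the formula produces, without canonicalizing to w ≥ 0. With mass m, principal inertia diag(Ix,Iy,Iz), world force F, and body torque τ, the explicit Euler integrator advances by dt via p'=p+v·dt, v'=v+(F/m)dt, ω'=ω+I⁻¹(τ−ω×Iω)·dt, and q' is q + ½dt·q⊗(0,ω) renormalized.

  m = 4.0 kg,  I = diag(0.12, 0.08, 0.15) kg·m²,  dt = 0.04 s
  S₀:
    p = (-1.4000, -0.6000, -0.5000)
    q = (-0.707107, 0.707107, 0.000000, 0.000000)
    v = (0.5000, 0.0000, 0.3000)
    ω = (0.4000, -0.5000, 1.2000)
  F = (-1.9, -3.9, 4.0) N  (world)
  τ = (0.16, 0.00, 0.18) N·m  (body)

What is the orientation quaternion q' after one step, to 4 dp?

q⊗(0,ω) = (-0.2828428, -0.2828428, -0.4949749, -1.2020819)
updated quaternion q' = (-0.7125, 0.7012, -0.0099, -0.0240)

q' = (-0.7125, 0.7012, -0.0099, -0.0240)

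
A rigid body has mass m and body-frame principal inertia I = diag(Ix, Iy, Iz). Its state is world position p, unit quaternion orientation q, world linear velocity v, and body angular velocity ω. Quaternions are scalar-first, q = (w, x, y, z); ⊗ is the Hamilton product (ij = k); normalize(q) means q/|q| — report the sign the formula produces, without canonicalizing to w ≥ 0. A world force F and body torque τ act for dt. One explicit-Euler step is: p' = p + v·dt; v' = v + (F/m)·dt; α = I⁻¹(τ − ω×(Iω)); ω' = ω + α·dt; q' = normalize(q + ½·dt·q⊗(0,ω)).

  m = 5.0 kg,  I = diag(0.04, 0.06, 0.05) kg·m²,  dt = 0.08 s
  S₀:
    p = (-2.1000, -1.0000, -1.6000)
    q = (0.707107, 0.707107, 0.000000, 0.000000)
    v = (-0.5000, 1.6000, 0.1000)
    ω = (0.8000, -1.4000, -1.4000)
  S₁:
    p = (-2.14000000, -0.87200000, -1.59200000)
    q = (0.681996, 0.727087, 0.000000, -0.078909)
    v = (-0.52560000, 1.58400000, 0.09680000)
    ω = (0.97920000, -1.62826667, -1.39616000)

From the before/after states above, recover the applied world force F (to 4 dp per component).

F = (-1.6000, -1.0000, -0.2000)

v₁ − v₀ = (-0.02560000, -0.01600000, -0.00320000)
F = m·Δv/dt = (-1.6000, -1.0000, -0.2000)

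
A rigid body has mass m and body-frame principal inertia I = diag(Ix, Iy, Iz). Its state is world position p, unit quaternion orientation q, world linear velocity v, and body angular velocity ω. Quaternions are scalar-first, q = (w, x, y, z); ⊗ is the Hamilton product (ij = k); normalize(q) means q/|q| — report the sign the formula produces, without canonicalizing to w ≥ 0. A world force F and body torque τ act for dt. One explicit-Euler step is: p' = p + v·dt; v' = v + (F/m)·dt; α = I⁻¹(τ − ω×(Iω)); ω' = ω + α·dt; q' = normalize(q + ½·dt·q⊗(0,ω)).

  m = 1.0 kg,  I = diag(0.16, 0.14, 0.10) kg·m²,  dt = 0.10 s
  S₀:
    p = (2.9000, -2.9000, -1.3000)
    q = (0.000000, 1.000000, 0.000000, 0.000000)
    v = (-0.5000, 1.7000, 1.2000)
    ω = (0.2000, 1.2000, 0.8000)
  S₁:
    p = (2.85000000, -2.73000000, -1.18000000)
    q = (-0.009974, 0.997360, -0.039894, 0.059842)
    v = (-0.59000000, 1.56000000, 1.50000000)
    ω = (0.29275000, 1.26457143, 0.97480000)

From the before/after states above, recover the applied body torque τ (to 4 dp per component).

τ = (0.1100, 0.1000, 0.1700)

rate change Δω = (0.09275000, 0.06457143, 0.17480000)
I·α + gyro = (0.1100, 0.1000, 0.1700)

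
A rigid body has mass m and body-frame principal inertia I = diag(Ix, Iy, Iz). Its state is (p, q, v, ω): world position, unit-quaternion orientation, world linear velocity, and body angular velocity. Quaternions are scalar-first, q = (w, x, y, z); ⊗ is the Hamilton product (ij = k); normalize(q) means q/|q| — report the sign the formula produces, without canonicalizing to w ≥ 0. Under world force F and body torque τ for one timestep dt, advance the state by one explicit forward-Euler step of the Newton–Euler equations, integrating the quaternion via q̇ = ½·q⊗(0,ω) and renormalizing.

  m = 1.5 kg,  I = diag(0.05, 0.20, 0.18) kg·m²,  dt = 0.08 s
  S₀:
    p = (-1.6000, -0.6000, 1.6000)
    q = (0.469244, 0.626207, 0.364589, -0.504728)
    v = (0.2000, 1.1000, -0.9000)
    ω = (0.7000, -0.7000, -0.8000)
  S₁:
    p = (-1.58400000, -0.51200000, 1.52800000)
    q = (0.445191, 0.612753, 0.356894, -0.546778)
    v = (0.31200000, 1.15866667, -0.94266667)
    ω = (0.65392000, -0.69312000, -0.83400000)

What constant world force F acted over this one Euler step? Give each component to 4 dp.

F = (2.1000, 1.1000, -0.8000)

Δv = v₁−v₀ = (0.11200000, 0.05866667, -0.04266667)
F = m·Δv/dt = (2.1000, 1.1000, -0.8000)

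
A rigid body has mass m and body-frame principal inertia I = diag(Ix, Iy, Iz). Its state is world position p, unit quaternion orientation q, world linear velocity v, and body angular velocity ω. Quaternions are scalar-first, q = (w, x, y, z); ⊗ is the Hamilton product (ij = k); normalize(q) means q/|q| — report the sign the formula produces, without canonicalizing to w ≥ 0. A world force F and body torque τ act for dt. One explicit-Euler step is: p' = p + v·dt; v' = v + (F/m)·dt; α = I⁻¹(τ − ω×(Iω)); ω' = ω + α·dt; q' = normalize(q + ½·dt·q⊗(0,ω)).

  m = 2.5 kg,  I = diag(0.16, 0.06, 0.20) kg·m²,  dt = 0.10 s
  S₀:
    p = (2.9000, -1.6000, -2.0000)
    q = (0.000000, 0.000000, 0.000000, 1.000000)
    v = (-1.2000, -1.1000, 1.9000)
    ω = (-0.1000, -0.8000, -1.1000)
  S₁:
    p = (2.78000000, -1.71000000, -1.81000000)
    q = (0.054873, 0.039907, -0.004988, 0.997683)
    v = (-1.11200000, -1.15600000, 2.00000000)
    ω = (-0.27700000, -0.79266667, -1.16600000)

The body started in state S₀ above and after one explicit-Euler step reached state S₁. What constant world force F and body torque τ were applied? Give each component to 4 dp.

F = (2.2000, -1.4000, 2.5000)
τ = (-0.1600, 0.0000, -0.1400)

velocity change Δv = (0.08800000, -0.05600000, 0.10000000)
F = m·Δv/dt = (2.2000, -1.4000, 2.5000)
rate change Δω = (-0.17700000, 0.00733333, -0.06600000)
τ = I·(Δω/dt) + ω₀×(Iω₀) = (-0.1600, 0.0000, -0.1400)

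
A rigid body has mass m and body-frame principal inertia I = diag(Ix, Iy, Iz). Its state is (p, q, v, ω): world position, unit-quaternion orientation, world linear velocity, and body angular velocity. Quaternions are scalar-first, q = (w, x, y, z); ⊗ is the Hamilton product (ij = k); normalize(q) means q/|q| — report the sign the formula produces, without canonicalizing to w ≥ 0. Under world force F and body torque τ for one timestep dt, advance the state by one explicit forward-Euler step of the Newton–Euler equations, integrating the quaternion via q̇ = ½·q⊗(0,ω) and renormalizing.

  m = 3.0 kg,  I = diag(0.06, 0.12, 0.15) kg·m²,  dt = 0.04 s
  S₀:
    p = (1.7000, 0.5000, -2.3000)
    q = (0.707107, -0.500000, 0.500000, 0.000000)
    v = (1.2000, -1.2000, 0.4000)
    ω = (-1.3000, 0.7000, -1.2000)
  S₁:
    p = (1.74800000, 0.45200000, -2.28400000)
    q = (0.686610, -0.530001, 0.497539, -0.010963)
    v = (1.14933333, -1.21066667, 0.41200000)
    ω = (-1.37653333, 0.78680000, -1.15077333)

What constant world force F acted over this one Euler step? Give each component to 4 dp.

F = (-3.8000, -0.8000, 0.9000)

velocity change Δv = (-0.05066667, -0.01066667, 0.01200000)
applied force F = (-3.8000, -0.8000, 0.9000)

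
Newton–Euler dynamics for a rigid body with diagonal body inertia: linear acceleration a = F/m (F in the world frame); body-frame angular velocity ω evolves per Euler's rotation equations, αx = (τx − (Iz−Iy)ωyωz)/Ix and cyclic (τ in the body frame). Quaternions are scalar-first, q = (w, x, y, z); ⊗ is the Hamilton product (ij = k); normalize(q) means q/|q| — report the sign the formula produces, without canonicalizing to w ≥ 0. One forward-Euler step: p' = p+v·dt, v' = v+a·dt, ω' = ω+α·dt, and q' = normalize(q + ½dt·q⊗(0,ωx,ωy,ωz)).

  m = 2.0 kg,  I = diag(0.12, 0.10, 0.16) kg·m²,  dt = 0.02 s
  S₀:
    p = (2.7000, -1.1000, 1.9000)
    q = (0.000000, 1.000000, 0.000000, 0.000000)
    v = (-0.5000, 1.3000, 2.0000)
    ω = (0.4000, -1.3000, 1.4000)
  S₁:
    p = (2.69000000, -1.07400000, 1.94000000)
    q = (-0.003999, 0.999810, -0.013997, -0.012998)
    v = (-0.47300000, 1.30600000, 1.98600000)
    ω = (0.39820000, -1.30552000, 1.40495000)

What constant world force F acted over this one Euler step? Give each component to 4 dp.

F = (2.7000, 0.6000, -1.4000)

Δv = v₁−v₀ = (0.02700000, 0.00600000, -0.01400000)
F = m·Δv/dt = (2.7000, 0.6000, -1.4000)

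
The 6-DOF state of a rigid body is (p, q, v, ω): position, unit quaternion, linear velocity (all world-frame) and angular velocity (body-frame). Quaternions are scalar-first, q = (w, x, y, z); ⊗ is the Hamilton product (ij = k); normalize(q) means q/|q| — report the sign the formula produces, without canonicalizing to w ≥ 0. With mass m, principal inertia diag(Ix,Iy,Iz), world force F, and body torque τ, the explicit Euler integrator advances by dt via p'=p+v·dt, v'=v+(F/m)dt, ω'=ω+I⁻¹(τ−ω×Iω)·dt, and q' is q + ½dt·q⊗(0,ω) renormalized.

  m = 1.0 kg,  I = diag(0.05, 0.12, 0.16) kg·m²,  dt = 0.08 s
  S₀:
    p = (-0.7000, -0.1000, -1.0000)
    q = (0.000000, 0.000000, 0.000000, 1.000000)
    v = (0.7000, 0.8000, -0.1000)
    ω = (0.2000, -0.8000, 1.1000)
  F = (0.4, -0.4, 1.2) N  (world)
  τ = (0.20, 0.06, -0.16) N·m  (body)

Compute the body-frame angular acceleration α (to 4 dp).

α = (4.7040, 0.7017, -0.9300)

ω×(Iω) gyroscopic = (-0.0352, -0.0242, -0.0112)
α = I⁻¹(τ − ω×Iω) = (4.7040, 0.7017, -0.9300)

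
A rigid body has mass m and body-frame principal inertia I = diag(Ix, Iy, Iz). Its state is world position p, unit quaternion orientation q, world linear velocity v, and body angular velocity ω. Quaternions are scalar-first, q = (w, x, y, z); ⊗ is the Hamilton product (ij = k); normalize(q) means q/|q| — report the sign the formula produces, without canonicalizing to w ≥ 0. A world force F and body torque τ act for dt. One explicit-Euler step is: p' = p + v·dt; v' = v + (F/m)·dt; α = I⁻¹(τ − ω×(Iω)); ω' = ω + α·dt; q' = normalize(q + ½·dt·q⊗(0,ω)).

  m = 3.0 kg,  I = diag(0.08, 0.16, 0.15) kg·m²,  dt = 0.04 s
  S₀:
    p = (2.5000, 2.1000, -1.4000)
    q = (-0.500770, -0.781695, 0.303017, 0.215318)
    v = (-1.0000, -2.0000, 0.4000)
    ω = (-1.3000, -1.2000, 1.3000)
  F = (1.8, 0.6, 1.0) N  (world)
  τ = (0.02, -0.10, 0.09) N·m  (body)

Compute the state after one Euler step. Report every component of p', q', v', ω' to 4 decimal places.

p' = (2.4600, 2.0200, -1.3840)
q' = (-0.5189, -0.7549, 0.3294, 0.2287)
v' = (-0.9760, -1.9920, 0.4133)
ω' = (-1.2978, -1.2546, 1.2907)

α = I⁻¹(τ − ω×Iω) = (0.0550, -1.3644, -0.2320)
new body rate ω' = (-1.2978, -1.2546, 1.2907)
2q̇ = q⊗(0,ω) = (-0.9324965, 1.3033047, 1.3372141, 0.6809551)
q' = normalize(q + ½dt·q⊗(0,ω)) = (-0.5189, -0.7549, 0.3294, 0.2287)
new position p' = (2.4600, 2.0200, -1.3840)
v + (F/m)dt = (-0.9760, -1.9920, 0.4133)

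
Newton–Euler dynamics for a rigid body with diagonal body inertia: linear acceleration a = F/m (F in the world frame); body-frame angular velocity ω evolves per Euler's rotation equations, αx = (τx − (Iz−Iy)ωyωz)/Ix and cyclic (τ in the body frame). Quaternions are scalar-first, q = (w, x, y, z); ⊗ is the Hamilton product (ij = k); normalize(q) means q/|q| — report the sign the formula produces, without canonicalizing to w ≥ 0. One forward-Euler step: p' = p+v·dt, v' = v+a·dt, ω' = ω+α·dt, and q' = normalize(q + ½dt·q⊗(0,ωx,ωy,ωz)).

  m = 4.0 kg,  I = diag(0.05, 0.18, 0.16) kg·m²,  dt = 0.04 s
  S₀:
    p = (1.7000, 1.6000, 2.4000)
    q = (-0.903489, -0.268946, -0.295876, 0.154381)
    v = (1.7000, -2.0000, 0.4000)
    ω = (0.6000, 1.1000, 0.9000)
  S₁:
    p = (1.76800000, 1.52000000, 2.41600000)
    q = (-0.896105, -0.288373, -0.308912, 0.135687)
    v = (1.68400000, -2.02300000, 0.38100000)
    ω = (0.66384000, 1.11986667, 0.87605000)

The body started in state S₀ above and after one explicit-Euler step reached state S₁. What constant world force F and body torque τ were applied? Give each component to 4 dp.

F = (-1.6000, -2.3000, -1.9000)
τ = (0.0600, 0.0300, -0.0100)

Δv = v₁−v₀ = (-0.01600000, -0.02300000, -0.01900000)
F = m·Δv/dt = (-1.6000, -2.3000, -1.9000)
ω₁ − ω₀ = (0.06384000, 0.01986667, -0.02395000)
τ = I·(Δω/dt) + ω₀×(Iω₀) = (0.0600, 0.0300, -0.0100)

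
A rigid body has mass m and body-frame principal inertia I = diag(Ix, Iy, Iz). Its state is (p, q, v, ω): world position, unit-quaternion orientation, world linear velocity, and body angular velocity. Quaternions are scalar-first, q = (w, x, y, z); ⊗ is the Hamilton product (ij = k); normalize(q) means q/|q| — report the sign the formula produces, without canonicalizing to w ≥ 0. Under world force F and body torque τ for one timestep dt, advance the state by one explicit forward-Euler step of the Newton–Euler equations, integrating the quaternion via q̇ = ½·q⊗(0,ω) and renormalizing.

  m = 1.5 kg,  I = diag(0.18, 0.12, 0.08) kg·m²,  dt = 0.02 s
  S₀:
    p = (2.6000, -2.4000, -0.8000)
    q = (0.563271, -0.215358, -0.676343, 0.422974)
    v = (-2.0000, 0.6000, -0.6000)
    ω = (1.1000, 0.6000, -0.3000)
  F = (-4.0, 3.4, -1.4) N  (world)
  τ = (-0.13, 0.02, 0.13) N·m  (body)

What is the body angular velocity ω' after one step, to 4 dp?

gyro term ω×Iω = (0.0072, -0.0330, -0.0396)
angular accel α = (-0.7622, 0.4417, 2.1200)
ω' = ω + α·dt = (1.0848, 0.6088, -0.2576)

ω' = (1.0848, 0.6088, -0.2576)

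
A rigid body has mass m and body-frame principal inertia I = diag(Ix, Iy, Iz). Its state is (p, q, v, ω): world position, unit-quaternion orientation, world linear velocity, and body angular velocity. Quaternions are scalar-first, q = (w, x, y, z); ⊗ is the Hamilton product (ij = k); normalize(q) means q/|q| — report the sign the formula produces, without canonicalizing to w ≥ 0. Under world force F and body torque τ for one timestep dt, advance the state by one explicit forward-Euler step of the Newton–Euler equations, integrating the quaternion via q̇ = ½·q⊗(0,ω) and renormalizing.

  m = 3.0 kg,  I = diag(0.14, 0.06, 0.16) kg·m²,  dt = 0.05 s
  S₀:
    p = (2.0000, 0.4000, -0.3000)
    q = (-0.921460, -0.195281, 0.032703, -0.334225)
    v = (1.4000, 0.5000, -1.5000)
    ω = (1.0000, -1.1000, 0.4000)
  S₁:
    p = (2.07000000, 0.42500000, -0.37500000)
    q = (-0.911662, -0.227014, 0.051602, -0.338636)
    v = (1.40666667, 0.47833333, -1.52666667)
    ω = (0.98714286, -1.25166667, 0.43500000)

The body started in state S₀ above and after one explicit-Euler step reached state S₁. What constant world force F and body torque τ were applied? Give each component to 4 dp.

F = (0.4000, -1.3000, -1.6000)
τ = (-0.0800, -0.1900, 0.2000)

Δω = ω₁−ω₀ = (-0.01285714, -0.15166667, 0.03500000)
ω₀×(Iω₀) = (-0.0440, -0.0080, 0.0880)
I·α + gyro = (-0.0800, -0.1900, 0.2000)
Δv = v₁−v₀ = (0.00666667, -0.02166667, -0.02666667)
m·(v₁−v₀)/dt = (0.4000, -1.3000, -1.6000)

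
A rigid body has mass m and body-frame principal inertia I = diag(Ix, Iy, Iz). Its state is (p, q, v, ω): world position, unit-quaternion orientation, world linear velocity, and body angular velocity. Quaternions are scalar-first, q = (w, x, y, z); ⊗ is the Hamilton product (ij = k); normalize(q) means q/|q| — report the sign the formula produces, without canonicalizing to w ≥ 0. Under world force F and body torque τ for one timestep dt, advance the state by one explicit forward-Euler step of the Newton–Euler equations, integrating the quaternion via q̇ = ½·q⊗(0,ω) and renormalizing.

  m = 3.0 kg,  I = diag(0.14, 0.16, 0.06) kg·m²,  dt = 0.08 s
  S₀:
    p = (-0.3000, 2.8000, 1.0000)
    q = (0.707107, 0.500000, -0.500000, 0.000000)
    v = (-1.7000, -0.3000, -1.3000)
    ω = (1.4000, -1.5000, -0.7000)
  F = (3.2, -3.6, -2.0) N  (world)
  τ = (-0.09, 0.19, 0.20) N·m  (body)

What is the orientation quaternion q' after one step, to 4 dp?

q' = (0.6467, 0.5515, -0.5265, -0.0217)

2q̇ = q⊗(0,ω) = (-1.4500000, 1.3399498, -0.7106605, -0.5449749)
q' = normalize(q + ½dt·q⊗(0,ω)) = (0.6467, 0.5515, -0.5265, -0.0217)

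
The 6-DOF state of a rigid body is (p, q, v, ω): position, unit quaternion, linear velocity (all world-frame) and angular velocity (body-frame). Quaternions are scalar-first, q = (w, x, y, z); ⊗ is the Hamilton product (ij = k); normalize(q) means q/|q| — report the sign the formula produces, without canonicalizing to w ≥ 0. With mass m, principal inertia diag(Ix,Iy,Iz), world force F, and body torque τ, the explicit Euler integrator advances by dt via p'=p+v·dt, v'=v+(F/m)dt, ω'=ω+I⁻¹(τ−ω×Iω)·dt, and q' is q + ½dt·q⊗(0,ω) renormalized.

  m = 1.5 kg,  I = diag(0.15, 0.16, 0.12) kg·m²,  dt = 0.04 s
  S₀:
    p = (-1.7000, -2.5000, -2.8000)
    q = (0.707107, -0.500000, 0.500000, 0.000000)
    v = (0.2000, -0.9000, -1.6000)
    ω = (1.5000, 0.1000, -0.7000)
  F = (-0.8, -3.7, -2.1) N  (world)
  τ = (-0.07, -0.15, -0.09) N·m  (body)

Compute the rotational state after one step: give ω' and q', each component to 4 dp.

ω' = (1.4806, 0.0704, -0.7305)
q' = (0.7207, -0.4855, 0.4941, -0.0259)

ω×(Iω) gyroscopic = (0.0028, -0.0315, 0.0015)
(τ − ω×Iω)/I = (-0.4853, -0.7406, -0.7625)
ω' = ω + α·dt = (1.4806, 0.0704, -0.7305)
q⊗(0,ω) = (0.7000000, 0.7106605, -0.2792893, -1.2949749)
q + ½dt·q⊗(0,ω), renormalized = (0.7207, -0.4855, 0.4941, -0.0259)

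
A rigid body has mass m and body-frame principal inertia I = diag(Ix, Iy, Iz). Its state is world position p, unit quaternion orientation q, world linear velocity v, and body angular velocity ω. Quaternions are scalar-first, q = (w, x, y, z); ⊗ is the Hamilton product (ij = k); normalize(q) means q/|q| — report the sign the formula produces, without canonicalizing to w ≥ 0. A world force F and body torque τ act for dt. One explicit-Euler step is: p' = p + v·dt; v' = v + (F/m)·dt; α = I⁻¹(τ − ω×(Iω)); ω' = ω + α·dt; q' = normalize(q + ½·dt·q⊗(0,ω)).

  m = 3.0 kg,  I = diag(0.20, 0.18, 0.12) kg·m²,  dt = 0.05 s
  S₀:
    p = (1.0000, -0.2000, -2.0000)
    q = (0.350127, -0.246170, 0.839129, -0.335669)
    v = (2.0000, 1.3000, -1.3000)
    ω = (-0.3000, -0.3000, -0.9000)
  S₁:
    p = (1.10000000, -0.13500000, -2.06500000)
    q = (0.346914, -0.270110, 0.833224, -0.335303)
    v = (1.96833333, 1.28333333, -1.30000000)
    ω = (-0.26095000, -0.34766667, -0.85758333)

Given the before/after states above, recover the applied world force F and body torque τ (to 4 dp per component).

rate change Δω = (0.03905000, -0.04766667, 0.04241667)
τ = I·(Δω/dt) + ω₀×(Iω₀) = (0.1400, -0.1500, 0.1000)
Δv = v₁−v₀ = (-0.03166667, -0.01666667, 0.00000000)
applied force F = (-1.9000, -1.0000, 0.0000)

F = (-1.9000, -1.0000, 0.0000)
τ = (0.1400, -0.1500, 0.1000)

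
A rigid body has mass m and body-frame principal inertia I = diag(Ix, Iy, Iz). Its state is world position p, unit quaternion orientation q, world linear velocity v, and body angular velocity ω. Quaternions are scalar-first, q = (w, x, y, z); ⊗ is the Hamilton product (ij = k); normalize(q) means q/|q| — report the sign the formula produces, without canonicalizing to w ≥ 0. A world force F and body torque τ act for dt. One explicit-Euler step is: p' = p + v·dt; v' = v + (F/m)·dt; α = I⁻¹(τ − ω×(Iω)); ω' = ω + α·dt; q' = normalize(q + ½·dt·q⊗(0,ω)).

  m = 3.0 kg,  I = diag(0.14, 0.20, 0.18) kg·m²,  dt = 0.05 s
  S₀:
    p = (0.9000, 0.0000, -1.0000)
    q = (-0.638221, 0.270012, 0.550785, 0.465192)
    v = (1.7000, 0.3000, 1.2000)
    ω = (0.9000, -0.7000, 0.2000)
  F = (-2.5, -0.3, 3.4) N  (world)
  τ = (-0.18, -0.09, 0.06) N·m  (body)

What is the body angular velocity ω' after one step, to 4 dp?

ω' = (0.8347, -0.7207, 0.2272)

gyro term ω×Iω = (0.0028, -0.0072, -0.0378)
(τ − ω×Iω)/I = (-1.3057, -0.4140, 0.5433)
new body rate ω' = (0.8347, -0.7207, 0.2272)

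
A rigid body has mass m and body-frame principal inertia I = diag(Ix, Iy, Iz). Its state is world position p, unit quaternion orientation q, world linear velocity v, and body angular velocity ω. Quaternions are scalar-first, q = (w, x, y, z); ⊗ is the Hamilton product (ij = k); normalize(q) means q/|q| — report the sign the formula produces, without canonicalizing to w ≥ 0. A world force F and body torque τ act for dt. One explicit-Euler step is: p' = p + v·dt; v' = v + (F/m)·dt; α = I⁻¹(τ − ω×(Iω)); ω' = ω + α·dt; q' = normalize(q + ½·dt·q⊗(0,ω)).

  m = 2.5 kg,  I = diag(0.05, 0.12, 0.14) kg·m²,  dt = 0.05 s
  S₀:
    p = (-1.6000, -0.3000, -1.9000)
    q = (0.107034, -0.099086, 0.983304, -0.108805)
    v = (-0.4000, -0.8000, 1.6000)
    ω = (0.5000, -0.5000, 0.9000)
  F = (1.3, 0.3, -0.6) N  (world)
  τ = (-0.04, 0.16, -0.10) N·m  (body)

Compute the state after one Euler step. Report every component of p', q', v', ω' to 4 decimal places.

p' = (-1.6200, -0.3400, -1.8200)
q' = (0.1230, -0.0770, 0.9824, -0.1174)
v' = (-0.3740, -0.7940, 1.5880)
ω' = (0.4690, -0.4165, 0.8705)

new position p' = (-1.6200, -0.3400, -1.8200)
new velocity v' = (-0.3740, -0.7940, 1.5880)
gyro term ω×Iω = (-0.0090, -0.0405, -0.0175)
α = I⁻¹(τ − ω×Iω) = (-0.6200, 1.6708, -0.5893)
ω' = ω + α·dt = (0.4690, -0.4165, 0.8705)
2q̇ = q⊗(0,ω) = (0.6391195, 0.8840881, -0.0187421, -0.3457784)
q' = normalize(q + ½dt·q⊗(0,ω)) = (0.1230, -0.0770, 0.9824, -0.1174)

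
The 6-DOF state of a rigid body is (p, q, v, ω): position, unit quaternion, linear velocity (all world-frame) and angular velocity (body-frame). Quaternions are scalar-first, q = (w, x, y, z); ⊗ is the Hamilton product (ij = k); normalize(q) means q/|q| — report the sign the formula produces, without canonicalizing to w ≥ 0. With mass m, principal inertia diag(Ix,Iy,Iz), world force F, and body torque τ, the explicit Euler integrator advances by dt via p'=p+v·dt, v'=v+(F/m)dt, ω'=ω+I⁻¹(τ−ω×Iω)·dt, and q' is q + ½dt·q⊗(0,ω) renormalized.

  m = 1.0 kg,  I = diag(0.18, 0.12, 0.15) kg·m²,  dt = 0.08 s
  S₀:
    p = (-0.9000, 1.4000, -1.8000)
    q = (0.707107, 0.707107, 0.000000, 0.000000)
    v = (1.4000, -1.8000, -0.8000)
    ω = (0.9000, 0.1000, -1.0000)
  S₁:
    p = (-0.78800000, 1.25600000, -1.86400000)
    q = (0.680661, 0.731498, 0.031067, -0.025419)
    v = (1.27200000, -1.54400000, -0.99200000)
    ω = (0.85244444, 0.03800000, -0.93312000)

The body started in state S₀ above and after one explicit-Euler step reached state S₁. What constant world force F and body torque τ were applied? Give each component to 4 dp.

rate change Δω = (-0.04755556, -0.06200000, 0.06688000)
precession coupling = (-0.0030, -0.0270, -0.0054)
I·α + gyro = (-0.1100, -0.1200, 0.1200)
v₁ − v₀ = (-0.12800000, 0.25600000, -0.19200000)
m·(v₁−v₀)/dt = (-1.6000, 3.2000, -2.4000)

F = (-1.6000, 3.2000, -2.4000)
τ = (-0.1100, -0.1200, 0.1200)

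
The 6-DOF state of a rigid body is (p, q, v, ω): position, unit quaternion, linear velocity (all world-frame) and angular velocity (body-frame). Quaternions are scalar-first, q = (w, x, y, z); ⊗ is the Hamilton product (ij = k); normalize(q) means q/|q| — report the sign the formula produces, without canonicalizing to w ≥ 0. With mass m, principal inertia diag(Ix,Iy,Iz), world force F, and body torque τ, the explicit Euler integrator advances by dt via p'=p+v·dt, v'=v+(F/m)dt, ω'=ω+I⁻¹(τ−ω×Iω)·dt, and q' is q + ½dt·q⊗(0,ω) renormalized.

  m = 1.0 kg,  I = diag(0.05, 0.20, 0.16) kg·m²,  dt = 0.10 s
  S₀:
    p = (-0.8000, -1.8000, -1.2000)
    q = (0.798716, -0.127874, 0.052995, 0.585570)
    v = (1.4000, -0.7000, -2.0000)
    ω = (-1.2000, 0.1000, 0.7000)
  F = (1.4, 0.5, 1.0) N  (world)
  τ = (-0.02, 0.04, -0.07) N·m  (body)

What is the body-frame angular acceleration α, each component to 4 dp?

α = (-0.3440, -0.2620, -0.3250)

gyro term ω×Iω = (-0.0028, 0.0924, -0.0180)
α = I⁻¹(τ − ω×Iω) = (-0.3440, -0.2620, -0.3250)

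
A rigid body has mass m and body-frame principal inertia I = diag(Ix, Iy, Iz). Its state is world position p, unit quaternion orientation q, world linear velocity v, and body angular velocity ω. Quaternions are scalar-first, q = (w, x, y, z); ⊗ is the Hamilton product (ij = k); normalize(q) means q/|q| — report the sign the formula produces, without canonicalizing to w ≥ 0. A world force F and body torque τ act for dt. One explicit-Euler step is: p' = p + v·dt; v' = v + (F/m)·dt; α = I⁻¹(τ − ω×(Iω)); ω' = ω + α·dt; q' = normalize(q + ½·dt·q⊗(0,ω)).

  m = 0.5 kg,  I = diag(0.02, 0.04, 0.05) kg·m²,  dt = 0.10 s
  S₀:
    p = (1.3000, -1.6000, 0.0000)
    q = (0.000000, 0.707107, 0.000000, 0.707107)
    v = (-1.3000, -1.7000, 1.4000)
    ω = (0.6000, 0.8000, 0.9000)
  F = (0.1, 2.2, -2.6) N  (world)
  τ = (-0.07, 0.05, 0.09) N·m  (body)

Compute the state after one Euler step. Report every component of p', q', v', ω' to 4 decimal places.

p' = (1.1700, -1.7700, 0.1400)
q' = (-0.0529, 0.6773, -0.0106, 0.7337)
v' = (-1.2800, -1.2600, 0.8800)
ω' = (0.2140, 0.9655, 1.0608)

a = (0.2000, 4.4000, -5.2000)
p' = p + v·dt = (1.1700, -1.7700, 0.1400)
v + (F/m)dt = (-1.2800, -1.2600, 0.8800)
gyro term ω×Iω = (0.0072, -0.0162, 0.0096)
α = I⁻¹(τ − ω×Iω) = (-3.8600, 1.6550, 1.6080)
ω + α·dt = (0.2140, 0.9655, 1.0608)
q⊗(0,ω) = (-1.0606605, -0.5656856, -0.2121321, 0.5656856)
q' = normalize(q + ½dt·q⊗(0,ω)) = (-0.0529, 0.6773, -0.0106, 0.7337)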